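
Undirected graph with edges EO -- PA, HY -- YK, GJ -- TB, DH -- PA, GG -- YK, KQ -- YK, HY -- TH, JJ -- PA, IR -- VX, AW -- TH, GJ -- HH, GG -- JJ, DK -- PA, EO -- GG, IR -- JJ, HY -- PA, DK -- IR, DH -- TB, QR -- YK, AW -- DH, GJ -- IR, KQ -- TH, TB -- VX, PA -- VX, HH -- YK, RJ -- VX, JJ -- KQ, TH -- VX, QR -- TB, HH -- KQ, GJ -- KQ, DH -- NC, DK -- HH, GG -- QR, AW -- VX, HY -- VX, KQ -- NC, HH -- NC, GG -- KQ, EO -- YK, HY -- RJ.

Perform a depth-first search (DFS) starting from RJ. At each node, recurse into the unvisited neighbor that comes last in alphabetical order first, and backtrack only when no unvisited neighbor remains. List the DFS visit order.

RJ VX TH KQ YK QR TB GJ IR JJ PA HY EO GG DK HH NC DH AW

Visit RJ
RJ → VX
VX → TH
TH → KQ
KQ → YK
YK → QR
QR → TB
TB → GJ
GJ → IR
IR → JJ
JJ → PA
PA → HY
PA → EO
EO → GG
PA → DK
DK → HH
HH → NC
NC → DH
DH → AW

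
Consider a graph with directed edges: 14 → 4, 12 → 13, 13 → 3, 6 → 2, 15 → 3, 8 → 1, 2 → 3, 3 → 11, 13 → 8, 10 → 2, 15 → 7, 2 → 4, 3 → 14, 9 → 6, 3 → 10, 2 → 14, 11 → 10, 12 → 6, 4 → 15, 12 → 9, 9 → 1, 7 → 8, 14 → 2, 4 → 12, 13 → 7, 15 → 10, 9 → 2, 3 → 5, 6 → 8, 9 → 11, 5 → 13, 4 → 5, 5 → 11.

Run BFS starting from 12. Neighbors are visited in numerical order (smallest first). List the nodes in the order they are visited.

Visit 12; enqueue 6, 9, 13 → queue [6, 9, 13]
Visit 6; enqueue 2, 8 → queue [9, 13, 2, 8]
Visit 9; enqueue 1, 11 → queue [13, 2, 8, 1, 11]
Visit 13; enqueue 3, 7 → queue [2, 8, 1, 11, 3, 7]
Visit 2; enqueue 4, 14 → queue [8, 1, 11, 3, 7, 4, 14]
Visit 8 → queue [1, 11, 3, 7, 4, 14]
Visit 1 → queue [11, 3, 7, 4, 14]
Visit 11; enqueue 10 → queue [3, 7, 4, 14, 10]
Visit 3; enqueue 5 → queue [7, 4, 14, 10, 5]
Visit 7 → queue [4, 14, 10, 5]
Visit 4; enqueue 15 → queue [14, 10, 5, 15]
Visit 14 → queue [10, 5, 15]
Visit 10 → queue [5, 15]
Visit 5 → queue [15]
Visit 15 → queue []

12, 6, 9, 13, 2, 8, 1, 11, 3, 7, 4, 14, 10, 5, 15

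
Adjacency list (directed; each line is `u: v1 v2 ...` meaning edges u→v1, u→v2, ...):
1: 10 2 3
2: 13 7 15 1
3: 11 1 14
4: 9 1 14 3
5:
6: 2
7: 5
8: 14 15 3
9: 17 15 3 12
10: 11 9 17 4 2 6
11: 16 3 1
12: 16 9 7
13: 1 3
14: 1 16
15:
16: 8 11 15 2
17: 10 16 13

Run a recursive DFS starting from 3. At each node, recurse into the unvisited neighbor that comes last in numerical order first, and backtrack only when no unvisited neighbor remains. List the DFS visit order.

Visit 3
3 → 14
14 → 16
16 → 15
16 → 11
11 → 1
1 → 10
10 → 17
17 → 13
10 → 9
9 → 12
12 → 7
7 → 5
10 → 6
6 → 2
10 → 4
16 → 8

3 → 14 → 16 → 15 → 11 → 1 → 10 → 17 → 13 → 9 → 12 → 7 → 5 → 6 → 2 → 4 → 8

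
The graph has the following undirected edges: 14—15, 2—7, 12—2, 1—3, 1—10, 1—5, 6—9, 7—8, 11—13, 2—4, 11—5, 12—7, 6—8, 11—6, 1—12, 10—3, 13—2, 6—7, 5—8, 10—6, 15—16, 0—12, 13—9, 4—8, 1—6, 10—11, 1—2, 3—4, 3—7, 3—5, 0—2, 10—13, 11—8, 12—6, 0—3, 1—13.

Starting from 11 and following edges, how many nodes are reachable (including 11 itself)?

BFS from 11 visits: 11, 5, 6, 8, 10, 13, 1, 3, 7, 9, 12, 4, 2, 0
Reachable nodes: 14 of 17 total.

14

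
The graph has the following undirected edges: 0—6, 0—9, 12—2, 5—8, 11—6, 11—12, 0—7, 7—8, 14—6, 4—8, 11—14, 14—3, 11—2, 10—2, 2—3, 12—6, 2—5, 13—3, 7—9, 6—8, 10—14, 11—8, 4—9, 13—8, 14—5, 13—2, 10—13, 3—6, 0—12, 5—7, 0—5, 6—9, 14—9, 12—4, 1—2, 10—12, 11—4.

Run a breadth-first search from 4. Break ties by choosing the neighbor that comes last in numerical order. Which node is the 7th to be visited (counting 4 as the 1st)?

6

Visit 4; enqueue 12, 11, 9, 8 → queue [12, 11, 9, 8]
Visit 12; enqueue 10, 6, 2, 0 → queue [11, 9, 8, 10, 6, 2, 0]
Visit 11; enqueue 14 → queue [9, 8, 10, 6, 2, 0, 14]
Visit 9; enqueue 7 → queue [8, 10, 6, 2, 0, 14, 7]
Visit 8; enqueue 13, 5 → queue [10, 6, 2, 0, 14, 7, 13, 5]
Visit 10 → queue [6, 2, 0, 14, 7, 13, 5]
Visit 6; enqueue 3 → queue [2, 0, 14, 7, 13, 5, 3]
Visit 2; enqueue 1 → queue [0, 14, 7, 13, 5, 3, 1]
Visit 0 → queue [14, 7, 13, 5, 3, 1]
Visit 14 → queue [7, 13, 5, 3, 1]
Visit 7 → queue [13, 5, 3, 1]
Visit 13 → queue [5, 3, 1]
Visit 5 → queue [3, 1]
Visit 3 → queue [1]
Visit 1 → queue []

Visit order: 4, 12, 11, 9, 8, 10, 6, 2, 0, 14, 7, 13, 5, 3, 1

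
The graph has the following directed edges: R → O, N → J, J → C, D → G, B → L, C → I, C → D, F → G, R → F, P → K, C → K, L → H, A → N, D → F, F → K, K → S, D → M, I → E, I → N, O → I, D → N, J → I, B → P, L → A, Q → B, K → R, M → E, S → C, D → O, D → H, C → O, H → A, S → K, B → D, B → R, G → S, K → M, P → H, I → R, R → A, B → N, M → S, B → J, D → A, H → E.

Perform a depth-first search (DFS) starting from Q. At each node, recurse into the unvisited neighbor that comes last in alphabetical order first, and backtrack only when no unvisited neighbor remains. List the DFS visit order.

Q -> B -> R -> O -> I -> N -> J -> C -> K -> S -> M -> E -> D -> H -> A -> G -> F -> P -> L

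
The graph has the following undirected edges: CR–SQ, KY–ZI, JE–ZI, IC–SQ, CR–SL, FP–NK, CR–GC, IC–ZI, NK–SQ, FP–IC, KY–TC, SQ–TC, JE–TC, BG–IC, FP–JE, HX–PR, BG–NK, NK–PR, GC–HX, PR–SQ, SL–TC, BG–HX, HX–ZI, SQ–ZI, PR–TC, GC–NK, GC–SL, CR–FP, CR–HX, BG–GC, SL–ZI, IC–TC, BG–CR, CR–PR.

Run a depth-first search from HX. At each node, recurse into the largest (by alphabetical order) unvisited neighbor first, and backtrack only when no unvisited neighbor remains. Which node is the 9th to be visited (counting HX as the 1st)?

CR

Visit HX
HX → ZI
ZI → SQ
SQ → TC
TC → SL
SL → GC
GC → NK
NK → PR
PR → CR
CR → FP
FP → JE
FP → IC
IC → BG
TC → KY

Visit order: HX, ZI, SQ, TC, SL, GC, NK, PR, CR, FP, JE, IC, BG, KY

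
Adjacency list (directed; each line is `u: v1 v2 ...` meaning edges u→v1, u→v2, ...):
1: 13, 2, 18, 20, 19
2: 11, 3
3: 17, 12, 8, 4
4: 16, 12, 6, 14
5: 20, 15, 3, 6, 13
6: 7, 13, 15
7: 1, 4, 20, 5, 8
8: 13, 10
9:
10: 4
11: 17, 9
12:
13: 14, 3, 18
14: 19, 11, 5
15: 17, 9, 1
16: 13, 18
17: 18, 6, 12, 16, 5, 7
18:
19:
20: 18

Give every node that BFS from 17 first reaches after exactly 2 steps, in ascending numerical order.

Level 0: 17
Level 1: 5, 6, 7, 12, 16, 18
Level 2: 1, 3, 4, 8, 13, 15, 20
Level 3: 2, 9, 10, 14, 19
Level 4: 11

1, 3, 4, 8, 13, 15, 20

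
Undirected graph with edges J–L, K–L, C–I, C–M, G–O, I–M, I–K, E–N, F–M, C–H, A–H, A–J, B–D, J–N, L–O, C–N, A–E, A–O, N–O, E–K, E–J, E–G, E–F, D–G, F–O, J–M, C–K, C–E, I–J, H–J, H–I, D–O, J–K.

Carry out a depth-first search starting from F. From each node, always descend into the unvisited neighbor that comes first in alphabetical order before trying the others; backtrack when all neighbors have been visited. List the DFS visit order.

Visit F
F → E
E → A
A → H
H → C
C → I
I → J
J → K
K → L
L → O
O → D
D → B
D → G
O → N
J → M

F, E, A, H, C, I, J, K, L, O, D, B, G, N, M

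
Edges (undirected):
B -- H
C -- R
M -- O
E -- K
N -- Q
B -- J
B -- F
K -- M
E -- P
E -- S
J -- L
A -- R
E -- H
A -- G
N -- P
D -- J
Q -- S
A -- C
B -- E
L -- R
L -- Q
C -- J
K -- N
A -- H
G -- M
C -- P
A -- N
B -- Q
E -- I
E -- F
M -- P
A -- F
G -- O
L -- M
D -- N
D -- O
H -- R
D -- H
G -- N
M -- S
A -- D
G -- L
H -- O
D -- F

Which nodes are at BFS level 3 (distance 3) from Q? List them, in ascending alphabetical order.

C, I, O

Level 0: Q
Level 1: B, L, N, S
Level 2: A, D, E, F, G, H, J, K, M, P, R
Level 3: C, I, O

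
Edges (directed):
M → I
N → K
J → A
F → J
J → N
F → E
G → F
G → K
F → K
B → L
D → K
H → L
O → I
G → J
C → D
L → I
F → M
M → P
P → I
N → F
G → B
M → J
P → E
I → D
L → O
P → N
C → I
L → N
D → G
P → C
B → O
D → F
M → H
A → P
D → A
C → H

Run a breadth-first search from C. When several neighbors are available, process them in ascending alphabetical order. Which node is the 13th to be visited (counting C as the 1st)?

Visit C; enqueue D, H, I → queue [D, H, I]
Visit D; enqueue A, F, G, K → queue [H, I, A, F, G, K]
Visit H; enqueue L → queue [I, A, F, G, K, L]
Visit I → queue [A, F, G, K, L]
Visit A; enqueue P → queue [F, G, K, L, P]
Visit F; enqueue E, J, M → queue [G, K, L, P, E, J, M]
Visit G; enqueue B → queue [K, L, P, E, J, M, B]
Visit K → queue [L, P, E, J, M, B]
Visit L; enqueue N, O → queue [P, E, J, M, B, N, O]
Visit P → queue [E, J, M, B, N, O]
Visit E → queue [J, M, B, N, O]
Visit J → queue [M, B, N, O]
Visit M → queue [B, N, O]
Visit B → queue [N, O]
Visit N → queue [O]
Visit O → queue []

Visit order: C, D, H, I, A, F, G, K, L, P, E, J, M, B, N, O

M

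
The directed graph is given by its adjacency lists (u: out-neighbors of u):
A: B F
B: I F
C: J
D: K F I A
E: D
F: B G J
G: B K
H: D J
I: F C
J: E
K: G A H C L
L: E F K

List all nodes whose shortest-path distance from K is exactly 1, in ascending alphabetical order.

Level 0: K
Level 1: A, C, G, H, L
Level 2: B, D, E, F, J
Level 3: I

A, C, G, H, L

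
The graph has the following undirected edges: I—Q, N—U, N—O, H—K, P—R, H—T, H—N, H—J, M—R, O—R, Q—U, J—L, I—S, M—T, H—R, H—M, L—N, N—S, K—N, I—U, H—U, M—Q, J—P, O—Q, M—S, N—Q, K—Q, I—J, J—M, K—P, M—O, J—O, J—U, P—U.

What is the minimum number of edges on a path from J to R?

2

Level 0: J
Level 1: H, I, L, M, O, P, U
Level 2: K, N, Q, R, S, T
R first appears at level 2.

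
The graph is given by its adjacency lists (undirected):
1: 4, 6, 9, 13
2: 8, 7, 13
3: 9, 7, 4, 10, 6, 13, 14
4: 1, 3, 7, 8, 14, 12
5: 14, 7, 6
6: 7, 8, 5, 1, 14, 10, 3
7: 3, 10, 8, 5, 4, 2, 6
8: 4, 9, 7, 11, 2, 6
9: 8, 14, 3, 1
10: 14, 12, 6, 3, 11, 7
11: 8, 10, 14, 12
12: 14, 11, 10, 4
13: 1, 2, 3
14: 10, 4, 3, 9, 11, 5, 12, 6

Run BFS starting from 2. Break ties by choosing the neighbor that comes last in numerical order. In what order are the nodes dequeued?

Visit 2; enqueue 13, 8, 7 → queue [13, 8, 7]
Visit 13; enqueue 3, 1 → queue [8, 7, 3, 1]
Visit 8; enqueue 11, 9, 6, 4 → queue [7, 3, 1, 11, 9, 6, 4]
Visit 7; enqueue 10, 5 → queue [3, 1, 11, 9, 6, 4, 10, 5]
Visit 3; enqueue 14 → queue [1, 11, 9, 6, 4, 10, 5, 14]
Visit 1 → queue [11, 9, 6, 4, 10, 5, 14]
Visit 11; enqueue 12 → queue [9, 6, 4, 10, 5, 14, 12]
Visit 9 → queue [6, 4, 10, 5, 14, 12]
Visit 6 → queue [4, 10, 5, 14, 12]
Visit 4 → queue [10, 5, 14, 12]
Visit 10 → queue [5, 14, 12]
Visit 5 → queue [14, 12]
Visit 14 → queue [12]
Visit 12 → queue []

2 → 13 → 8 → 7 → 3 → 1 → 11 → 9 → 6 → 4 → 10 → 5 → 14 → 12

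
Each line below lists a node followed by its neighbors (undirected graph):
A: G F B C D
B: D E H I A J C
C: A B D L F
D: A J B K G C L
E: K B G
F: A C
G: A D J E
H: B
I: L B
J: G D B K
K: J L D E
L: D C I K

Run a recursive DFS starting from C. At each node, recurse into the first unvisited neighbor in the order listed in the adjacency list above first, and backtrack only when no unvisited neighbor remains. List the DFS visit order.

C → A → G → D → J → B → E → K → L → I → H → F

Visit C
C → A
A → G
G → D
D → J
J → B
B → E
E → K
K → L
L → I
B → H
A → F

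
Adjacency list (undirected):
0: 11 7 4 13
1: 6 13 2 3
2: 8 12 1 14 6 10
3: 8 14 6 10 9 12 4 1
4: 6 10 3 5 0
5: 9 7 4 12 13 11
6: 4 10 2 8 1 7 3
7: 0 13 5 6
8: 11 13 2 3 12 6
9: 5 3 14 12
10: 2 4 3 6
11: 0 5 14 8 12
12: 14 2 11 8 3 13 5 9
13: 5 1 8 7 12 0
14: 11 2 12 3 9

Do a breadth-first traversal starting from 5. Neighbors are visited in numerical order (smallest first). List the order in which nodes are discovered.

Visit 5; enqueue 4, 7, 9, 11, 12, 13 → queue [4, 7, 9, 11, 12, 13]
Visit 4; enqueue 0, 3, 6, 10 → queue [7, 9, 11, 12, 13, 0, 3, 6, 10]
Visit 7 → queue [9, 11, 12, 13, 0, 3, 6, 10]
Visit 9; enqueue 14 → queue [11, 12, 13, 0, 3, 6, 10, 14]
Visit 11; enqueue 8 → queue [12, 13, 0, 3, 6, 10, 14, 8]
Visit 12; enqueue 2 → queue [13, 0, 3, 6, 10, 14, 8, 2]
Visit 13; enqueue 1 → queue [0, 3, 6, 10, 14, 8, 2, 1]
Visit 0 → queue [3, 6, 10, 14, 8, 2, 1]
Visit 3 → queue [6, 10, 14, 8, 2, 1]
Visit 6 → queue [10, 14, 8, 2, 1]
Visit 10 → queue [14, 8, 2, 1]
Visit 14 → queue [8, 2, 1]
Visit 8 → queue [2, 1]
Visit 2 → queue [1]
Visit 1 → queue []

5, 4, 7, 9, 11, 12, 13, 0, 3, 6, 10, 14, 8, 2, 1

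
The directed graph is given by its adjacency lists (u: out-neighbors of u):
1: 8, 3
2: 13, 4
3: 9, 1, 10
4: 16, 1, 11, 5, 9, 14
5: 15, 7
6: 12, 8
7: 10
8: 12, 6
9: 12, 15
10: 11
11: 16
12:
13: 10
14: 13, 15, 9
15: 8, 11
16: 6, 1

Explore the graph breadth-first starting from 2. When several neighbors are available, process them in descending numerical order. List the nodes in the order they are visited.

2, 13, 4, 10, 16, 14, 11, 9, 5, 1, 6, 15, 12, 7, 8, 3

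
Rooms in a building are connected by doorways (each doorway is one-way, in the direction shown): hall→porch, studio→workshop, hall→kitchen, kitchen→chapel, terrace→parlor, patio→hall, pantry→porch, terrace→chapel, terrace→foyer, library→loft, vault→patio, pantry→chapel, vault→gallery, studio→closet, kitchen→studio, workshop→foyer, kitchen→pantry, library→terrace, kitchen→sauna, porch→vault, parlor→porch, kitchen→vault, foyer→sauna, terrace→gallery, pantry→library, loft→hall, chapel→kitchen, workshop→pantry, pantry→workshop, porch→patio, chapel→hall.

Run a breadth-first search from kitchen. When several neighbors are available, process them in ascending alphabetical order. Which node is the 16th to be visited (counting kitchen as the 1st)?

foyer

Visit kitchen; enqueue chapel, pantry, sauna, studio, vault → queue [chapel, pantry, sauna, studio, vault]
Visit chapel; enqueue hall → queue [pantry, sauna, studio, vault, hall]
Visit pantry; enqueue library, porch, workshop → queue [sauna, studio, vault, hall, library, porch, workshop]
Visit sauna → queue [studio, vault, hall, library, porch, workshop]
Visit studio; enqueue closet → queue [vault, hall, library, porch, workshop, closet]
Visit vault; enqueue gallery, patio → queue [hall, library, porch, workshop, closet, gallery, patio]
Visit hall → queue [library, porch, workshop, closet, gallery, patio]
Visit library; enqueue loft, terrace → queue [porch, workshop, closet, gallery, patio, loft, terrace]
Visit porch → queue [workshop, closet, gallery, patio, loft, terrace]
Visit workshop; enqueue foyer → queue [closet, gallery, patio, loft, terrace, foyer]
Visit closet → queue [gallery, patio, loft, terrace, foyer]
Visit gallery → queue [patio, loft, terrace, foyer]
Visit patio → queue [loft, terrace, foyer]
Visit loft → queue [terrace, foyer]
Visit terrace; enqueue parlor → queue [foyer, parlor]
Visit foyer → queue [parlor]
Visit parlor → queue []

Visit order: kitchen, chapel, pantry, sauna, studio, vault, hall, library, porch, workshop, closet, gallery, patio, loft, terrace, foyer, parlor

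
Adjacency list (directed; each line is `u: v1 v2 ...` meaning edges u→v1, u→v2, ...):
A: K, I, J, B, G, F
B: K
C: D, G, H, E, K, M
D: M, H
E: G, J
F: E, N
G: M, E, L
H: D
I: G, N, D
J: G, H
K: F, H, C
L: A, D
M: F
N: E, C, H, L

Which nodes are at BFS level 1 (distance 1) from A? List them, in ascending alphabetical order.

B, F, G, I, J, K

Level 0: A
Level 1: B, F, G, I, J, K
Level 2: C, D, E, H, L, M, N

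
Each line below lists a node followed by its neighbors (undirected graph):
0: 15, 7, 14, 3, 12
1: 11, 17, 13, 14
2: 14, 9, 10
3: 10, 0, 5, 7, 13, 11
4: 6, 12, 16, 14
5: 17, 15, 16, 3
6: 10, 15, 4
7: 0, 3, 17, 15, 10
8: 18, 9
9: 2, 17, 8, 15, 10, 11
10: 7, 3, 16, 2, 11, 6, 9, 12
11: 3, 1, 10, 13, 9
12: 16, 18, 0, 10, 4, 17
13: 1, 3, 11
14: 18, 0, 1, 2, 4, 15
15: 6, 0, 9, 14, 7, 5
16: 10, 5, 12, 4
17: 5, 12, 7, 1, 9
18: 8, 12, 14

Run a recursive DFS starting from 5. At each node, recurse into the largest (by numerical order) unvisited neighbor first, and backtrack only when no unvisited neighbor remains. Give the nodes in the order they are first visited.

5 17 12 18 14 15 9 11 13 3 10 16 4 6 7 0 2 1 8

Visit 5
5 → 17
17 → 12
12 → 18
18 → 14
14 → 15
15 → 9
9 → 11
11 → 13
13 → 3
3 → 10
10 → 16
16 → 4
4 → 6
10 → 7
7 → 0
10 → 2
13 → 1
9 → 8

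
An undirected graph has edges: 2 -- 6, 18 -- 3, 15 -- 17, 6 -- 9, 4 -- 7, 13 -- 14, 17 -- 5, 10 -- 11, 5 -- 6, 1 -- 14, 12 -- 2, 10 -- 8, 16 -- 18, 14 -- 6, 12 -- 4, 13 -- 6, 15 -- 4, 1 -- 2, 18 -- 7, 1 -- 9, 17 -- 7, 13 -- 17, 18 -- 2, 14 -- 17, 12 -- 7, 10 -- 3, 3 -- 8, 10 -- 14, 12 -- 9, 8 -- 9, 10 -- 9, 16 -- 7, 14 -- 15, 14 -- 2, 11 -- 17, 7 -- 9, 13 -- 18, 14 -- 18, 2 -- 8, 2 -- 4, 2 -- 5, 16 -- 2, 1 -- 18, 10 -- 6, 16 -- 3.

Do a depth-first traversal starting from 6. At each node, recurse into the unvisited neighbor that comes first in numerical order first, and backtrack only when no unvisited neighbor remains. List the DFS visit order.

Visit 6
6 → 2
2 → 1
1 → 9
9 → 7
7 → 4
4 → 12
4 → 15
15 → 14
14 → 10
10 → 3
3 → 8
3 → 16
16 → 18
18 → 13
13 → 17
17 → 5
17 → 11

6 2 1 9 7 4 12 15 14 10 3 8 16 18 13 17 5 11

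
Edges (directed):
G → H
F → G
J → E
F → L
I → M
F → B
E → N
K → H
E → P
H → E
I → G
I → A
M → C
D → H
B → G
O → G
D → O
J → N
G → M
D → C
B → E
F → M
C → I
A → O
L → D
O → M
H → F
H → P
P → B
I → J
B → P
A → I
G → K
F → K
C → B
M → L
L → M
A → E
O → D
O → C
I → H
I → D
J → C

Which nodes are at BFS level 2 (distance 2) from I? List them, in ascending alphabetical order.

C, E, F, K, L, N, O, P

Level 0: I
Level 1: A, D, G, H, J, M
Level 2: C, E, F, K, L, N, O, P
Level 3: B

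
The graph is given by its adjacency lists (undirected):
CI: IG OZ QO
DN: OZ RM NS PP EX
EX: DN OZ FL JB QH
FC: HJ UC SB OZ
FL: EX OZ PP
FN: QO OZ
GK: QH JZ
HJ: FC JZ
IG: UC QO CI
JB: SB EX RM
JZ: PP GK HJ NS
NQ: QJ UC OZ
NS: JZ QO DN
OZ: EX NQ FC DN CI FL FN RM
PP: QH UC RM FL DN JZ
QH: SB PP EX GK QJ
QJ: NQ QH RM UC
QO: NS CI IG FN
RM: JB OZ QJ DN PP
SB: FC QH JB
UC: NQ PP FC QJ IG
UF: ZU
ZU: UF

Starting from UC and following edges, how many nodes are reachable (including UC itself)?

21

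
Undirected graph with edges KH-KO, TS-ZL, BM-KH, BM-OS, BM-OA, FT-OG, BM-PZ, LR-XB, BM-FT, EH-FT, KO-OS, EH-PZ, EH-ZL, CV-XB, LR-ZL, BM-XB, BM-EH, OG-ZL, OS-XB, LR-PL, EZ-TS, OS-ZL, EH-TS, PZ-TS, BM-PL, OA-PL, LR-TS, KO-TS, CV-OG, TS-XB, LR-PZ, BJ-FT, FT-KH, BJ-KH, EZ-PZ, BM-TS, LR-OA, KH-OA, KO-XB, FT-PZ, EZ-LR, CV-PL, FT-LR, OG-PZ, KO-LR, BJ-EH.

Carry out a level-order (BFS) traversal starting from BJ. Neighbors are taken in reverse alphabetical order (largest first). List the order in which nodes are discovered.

BJ -> KH -> FT -> EH -> OA -> KO -> BM -> PZ -> OG -> LR -> ZL -> TS -> PL -> XB -> OS -> EZ -> CV

Visit BJ; enqueue KH, FT, EH → queue [KH, FT, EH]
Visit KH; enqueue OA, KO, BM → queue [FT, EH, OA, KO, BM]
Visit FT; enqueue PZ, OG, LR → queue [EH, OA, KO, BM, PZ, OG, LR]
Visit EH; enqueue ZL, TS → queue [OA, KO, BM, PZ, OG, LR, ZL, TS]
Visit OA; enqueue PL → queue [KO, BM, PZ, OG, LR, ZL, TS, PL]
Visit KO; enqueue XB, OS → queue [BM, PZ, OG, LR, ZL, TS, PL, XB, OS]
Visit BM → queue [PZ, OG, LR, ZL, TS, PL, XB, OS]
Visit PZ; enqueue EZ → queue [OG, LR, ZL, TS, PL, XB, OS, EZ]
Visit OG; enqueue CV → queue [LR, ZL, TS, PL, XB, OS, EZ, CV]
Visit LR → queue [ZL, TS, PL, XB, OS, EZ, CV]
Visit ZL → queue [TS, PL, XB, OS, EZ, CV]
Visit TS → queue [PL, XB, OS, EZ, CV]
Visit PL → queue [XB, OS, EZ, CV]
Visit XB → queue [OS, EZ, CV]
Visit OS → queue [EZ, CV]
Visit EZ → queue [CV]
Visit CV → queue []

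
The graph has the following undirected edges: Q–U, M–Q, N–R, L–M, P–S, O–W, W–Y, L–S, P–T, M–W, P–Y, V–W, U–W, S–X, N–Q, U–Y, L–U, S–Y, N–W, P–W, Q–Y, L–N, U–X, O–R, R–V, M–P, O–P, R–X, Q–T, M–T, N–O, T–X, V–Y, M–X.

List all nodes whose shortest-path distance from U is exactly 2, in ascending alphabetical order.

M, N, O, P, R, S, T, V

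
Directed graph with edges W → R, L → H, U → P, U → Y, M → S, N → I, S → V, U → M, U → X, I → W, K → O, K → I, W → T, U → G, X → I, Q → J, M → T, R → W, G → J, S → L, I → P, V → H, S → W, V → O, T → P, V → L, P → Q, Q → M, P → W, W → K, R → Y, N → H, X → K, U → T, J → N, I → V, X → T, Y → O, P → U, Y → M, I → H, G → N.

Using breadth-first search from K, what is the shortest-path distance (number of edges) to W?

2

Level 0: K
Level 1: I, O
Level 2: H, P, V, W
Level 3: L, Q, R, T, U
Level 4: G, J, M, X, Y
Level 5: N, S
W first appears at level 2.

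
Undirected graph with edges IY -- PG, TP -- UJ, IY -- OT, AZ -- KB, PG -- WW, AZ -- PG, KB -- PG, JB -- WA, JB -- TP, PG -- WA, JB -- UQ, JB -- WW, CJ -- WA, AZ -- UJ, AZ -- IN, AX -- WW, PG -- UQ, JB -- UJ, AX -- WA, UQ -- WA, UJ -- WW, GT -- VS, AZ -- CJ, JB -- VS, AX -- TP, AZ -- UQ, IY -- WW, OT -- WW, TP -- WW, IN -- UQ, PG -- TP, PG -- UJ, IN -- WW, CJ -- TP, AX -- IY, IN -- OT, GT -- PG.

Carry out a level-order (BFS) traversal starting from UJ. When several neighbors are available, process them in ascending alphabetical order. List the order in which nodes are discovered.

Visit UJ; enqueue AZ, JB, PG, TP, WW → queue [AZ, JB, PG, TP, WW]
Visit AZ; enqueue CJ, IN, KB, UQ → queue [JB, PG, TP, WW, CJ, IN, KB, UQ]
Visit JB; enqueue VS, WA → queue [PG, TP, WW, CJ, IN, KB, UQ, VS, WA]
Visit PG; enqueue GT, IY → queue [TP, WW, CJ, IN, KB, UQ, VS, WA, GT, IY]
Visit TP; enqueue AX → queue [WW, CJ, IN, KB, UQ, VS, WA, GT, IY, AX]
Visit WW; enqueue OT → queue [CJ, IN, KB, UQ, VS, WA, GT, IY, AX, OT]
Visit CJ → queue [IN, KB, UQ, VS, WA, GT, IY, AX, OT]
Visit IN → queue [KB, UQ, VS, WA, GT, IY, AX, OT]
Visit KB → queue [UQ, VS, WA, GT, IY, AX, OT]
Visit UQ → queue [VS, WA, GT, IY, AX, OT]
Visit VS → queue [WA, GT, IY, AX, OT]
Visit WA → queue [GT, IY, AX, OT]
Visit GT → queue [IY, AX, OT]
Visit IY → queue [AX, OT]
Visit AX → queue [OT]
Visit OT → queue []

UJ AZ JB PG TP WW CJ IN KB UQ VS WA GT IY AX OT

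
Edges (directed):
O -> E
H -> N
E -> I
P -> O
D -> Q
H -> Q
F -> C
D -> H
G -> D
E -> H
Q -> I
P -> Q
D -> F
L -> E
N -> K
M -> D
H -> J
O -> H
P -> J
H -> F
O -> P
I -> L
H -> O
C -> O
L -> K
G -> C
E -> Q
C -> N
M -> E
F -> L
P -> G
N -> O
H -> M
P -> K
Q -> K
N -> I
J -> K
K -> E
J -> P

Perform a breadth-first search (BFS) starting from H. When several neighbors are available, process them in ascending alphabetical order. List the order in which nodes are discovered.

H, F, J, M, N, O, Q, C, L, K, P, D, E, I, G

Visit H; enqueue F, J, M, N, O, Q → queue [F, J, M, N, O, Q]
Visit F; enqueue C, L → queue [J, M, N, O, Q, C, L]
Visit J; enqueue K, P → queue [M, N, O, Q, C, L, K, P]
Visit M; enqueue D, E → queue [N, O, Q, C, L, K, P, D, E]
Visit N; enqueue I → queue [O, Q, C, L, K, P, D, E, I]
Visit O → queue [Q, C, L, K, P, D, E, I]
Visit Q → queue [C, L, K, P, D, E, I]
Visit C → queue [L, K, P, D, E, I]
Visit L → queue [K, P, D, E, I]
Visit K → queue [P, D, E, I]
Visit P; enqueue G → queue [D, E, I, G]
Visit D → queue [E, I, G]
Visit E → queue [I, G]
Visit I → queue [G]
Visit G → queue []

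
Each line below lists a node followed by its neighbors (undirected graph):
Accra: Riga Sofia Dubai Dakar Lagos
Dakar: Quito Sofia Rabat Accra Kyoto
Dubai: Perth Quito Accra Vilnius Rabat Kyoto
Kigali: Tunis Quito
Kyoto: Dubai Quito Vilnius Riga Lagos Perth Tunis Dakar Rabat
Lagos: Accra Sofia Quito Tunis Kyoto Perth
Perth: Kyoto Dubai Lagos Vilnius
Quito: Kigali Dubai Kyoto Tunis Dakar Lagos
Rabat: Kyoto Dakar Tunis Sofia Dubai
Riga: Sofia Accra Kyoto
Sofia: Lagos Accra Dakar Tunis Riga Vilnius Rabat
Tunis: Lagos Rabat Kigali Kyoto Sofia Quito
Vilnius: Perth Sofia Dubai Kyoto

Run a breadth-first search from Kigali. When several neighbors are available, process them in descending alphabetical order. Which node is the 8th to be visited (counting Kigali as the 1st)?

Visit Kigali; enqueue Tunis, Quito → queue [Tunis, Quito]
Visit Tunis; enqueue Sofia, Rabat, Lagos, Kyoto → queue [Quito, Sofia, Rabat, Lagos, Kyoto]
Visit Quito; enqueue Dubai, Dakar → queue [Sofia, Rabat, Lagos, Kyoto, Dubai, Dakar]
Visit Sofia; enqueue Vilnius, Riga, Accra → queue [Rabat, Lagos, Kyoto, Dubai, Dakar, Vilnius, Riga, Accra]
Visit Rabat → queue [Lagos, Kyoto, Dubai, Dakar, Vilnius, Riga, Accra]
Visit Lagos; enqueue Perth → queue [Kyoto, Dubai, Dakar, Vilnius, Riga, Accra, Perth]
Visit Kyoto → queue [Dubai, Dakar, Vilnius, Riga, Accra, Perth]
Visit Dubai → queue [Dakar, Vilnius, Riga, Accra, Perth]
Visit Dakar → queue [Vilnius, Riga, Accra, Perth]
Visit Vilnius → queue [Riga, Accra, Perth]
Visit Riga → queue [Accra, Perth]
Visit Accra → queue [Perth]
Visit Perth → queue []

Visit order: Kigali, Tunis, Quito, Sofia, Rabat, Lagos, Kyoto, Dubai, Dakar, Vilnius, Riga, Accra, Perth

Dubai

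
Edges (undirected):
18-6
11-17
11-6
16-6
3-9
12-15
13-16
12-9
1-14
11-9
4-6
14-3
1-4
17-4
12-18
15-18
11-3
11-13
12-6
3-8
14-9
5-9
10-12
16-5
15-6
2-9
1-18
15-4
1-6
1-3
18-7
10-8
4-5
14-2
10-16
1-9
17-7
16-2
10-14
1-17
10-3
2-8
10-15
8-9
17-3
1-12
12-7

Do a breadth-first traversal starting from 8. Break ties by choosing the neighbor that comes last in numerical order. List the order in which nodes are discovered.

8 10 9 3 2 16 15 14 12 11 5 1 17 13 6 18 4 7

Visit 8; enqueue 10, 9, 3, 2 → queue [10, 9, 3, 2]
Visit 10; enqueue 16, 15, 14, 12 → queue [9, 3, 2, 16, 15, 14, 12]
Visit 9; enqueue 11, 5, 1 → queue [3, 2, 16, 15, 14, 12, 11, 5, 1]
Visit 3; enqueue 17 → queue [2, 16, 15, 14, 12, 11, 5, 1, 17]
Visit 2 → queue [16, 15, 14, 12, 11, 5, 1, 17]
Visit 16; enqueue 13, 6 → queue [15, 14, 12, 11, 5, 1, 17, 13, 6]
Visit 15; enqueue 18, 4 → queue [14, 12, 11, 5, 1, 17, 13, 6, 18, 4]
Visit 14 → queue [12, 11, 5, 1, 17, 13, 6, 18, 4]
Visit 12; enqueue 7 → queue [11, 5, 1, 17, 13, 6, 18, 4, 7]
Visit 11 → queue [5, 1, 17, 13, 6, 18, 4, 7]
Visit 5 → queue [1, 17, 13, 6, 18, 4, 7]
Visit 1 → queue [17, 13, 6, 18, 4, 7]
Visit 17 → queue [13, 6, 18, 4, 7]
Visit 13 → queue [6, 18, 4, 7]
Visit 6 → queue [18, 4, 7]
Visit 18 → queue [4, 7]
Visit 4 → queue [7]
Visit 7 → queue []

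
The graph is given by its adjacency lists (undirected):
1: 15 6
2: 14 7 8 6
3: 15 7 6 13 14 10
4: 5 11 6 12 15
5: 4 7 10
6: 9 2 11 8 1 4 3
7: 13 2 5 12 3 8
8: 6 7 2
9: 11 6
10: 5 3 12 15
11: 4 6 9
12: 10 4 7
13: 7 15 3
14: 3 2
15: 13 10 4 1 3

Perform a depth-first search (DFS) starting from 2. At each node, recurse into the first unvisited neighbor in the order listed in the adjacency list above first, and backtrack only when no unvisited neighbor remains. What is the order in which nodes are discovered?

2, 14, 3, 15, 13, 7, 5, 4, 11, 6, 9, 8, 1, 12, 10

Visit 2
2 → 14
14 → 3
3 → 15
15 → 13
13 → 7
7 → 5
5 → 4
4 → 11
11 → 6
6 → 9
6 → 8
6 → 1
4 → 12
12 → 10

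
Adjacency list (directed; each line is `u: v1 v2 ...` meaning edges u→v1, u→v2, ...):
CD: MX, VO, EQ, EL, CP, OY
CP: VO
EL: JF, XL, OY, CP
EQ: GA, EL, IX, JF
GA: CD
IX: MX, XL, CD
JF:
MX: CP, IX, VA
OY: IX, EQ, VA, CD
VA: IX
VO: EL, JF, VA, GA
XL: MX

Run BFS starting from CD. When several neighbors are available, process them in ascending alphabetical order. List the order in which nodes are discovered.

Visit CD; enqueue CP, EL, EQ, MX, OY, VO → queue [CP, EL, EQ, MX, OY, VO]
Visit CP → queue [EL, EQ, MX, OY, VO]
Visit EL; enqueue JF, XL → queue [EQ, MX, OY, VO, JF, XL]
Visit EQ; enqueue GA, IX → queue [MX, OY, VO, JF, XL, GA, IX]
Visit MX; enqueue VA → queue [OY, VO, JF, XL, GA, IX, VA]
Visit OY → queue [VO, JF, XL, GA, IX, VA]
Visit VO → queue [JF, XL, GA, IX, VA]
Visit JF → queue [XL, GA, IX, VA]
Visit XL → queue [GA, IX, VA]
Visit GA → queue [IX, VA]
Visit IX → queue [VA]
Visit VA → queue []

CD → CP → EL → EQ → MX → OY → VO → JF → XL → GA → IX → VA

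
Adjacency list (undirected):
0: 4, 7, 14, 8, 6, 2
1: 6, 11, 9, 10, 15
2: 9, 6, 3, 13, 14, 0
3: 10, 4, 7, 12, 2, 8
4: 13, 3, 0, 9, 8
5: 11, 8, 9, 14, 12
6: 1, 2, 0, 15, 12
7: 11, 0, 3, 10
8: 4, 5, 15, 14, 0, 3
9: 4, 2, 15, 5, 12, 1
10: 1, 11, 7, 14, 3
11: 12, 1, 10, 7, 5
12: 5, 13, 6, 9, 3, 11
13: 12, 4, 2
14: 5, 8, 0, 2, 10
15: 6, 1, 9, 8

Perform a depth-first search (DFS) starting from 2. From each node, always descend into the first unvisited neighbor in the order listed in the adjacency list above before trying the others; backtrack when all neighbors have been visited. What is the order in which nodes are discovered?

Visit 2
2 → 9
9 → 4
4 → 13
13 → 12
12 → 5
5 → 11
11 → 1
1 → 6
6 → 0
0 → 7
7 → 3
3 → 10
10 → 14
14 → 8
8 → 15

2 9 4 13 12 5 11 1 6 0 7 3 10 14 8 15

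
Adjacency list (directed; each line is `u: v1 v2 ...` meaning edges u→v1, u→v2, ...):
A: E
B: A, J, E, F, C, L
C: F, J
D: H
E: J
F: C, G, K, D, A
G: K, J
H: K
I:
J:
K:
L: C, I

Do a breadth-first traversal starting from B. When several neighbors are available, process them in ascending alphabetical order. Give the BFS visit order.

Visit B; enqueue A, C, E, F, J, L → queue [A, C, E, F, J, L]
Visit A → queue [C, E, F, J, L]
Visit C → queue [E, F, J, L]
Visit E → queue [F, J, L]
Visit F; enqueue D, G, K → queue [J, L, D, G, K]
Visit J → queue [L, D, G, K]
Visit L; enqueue I → queue [D, G, K, I]
Visit D; enqueue H → queue [G, K, I, H]
Visit G → queue [K, I, H]
Visit K → queue [I, H]
Visit I → queue [H]
Visit H → queue []

B, A, C, E, F, J, L, D, G, K, I, H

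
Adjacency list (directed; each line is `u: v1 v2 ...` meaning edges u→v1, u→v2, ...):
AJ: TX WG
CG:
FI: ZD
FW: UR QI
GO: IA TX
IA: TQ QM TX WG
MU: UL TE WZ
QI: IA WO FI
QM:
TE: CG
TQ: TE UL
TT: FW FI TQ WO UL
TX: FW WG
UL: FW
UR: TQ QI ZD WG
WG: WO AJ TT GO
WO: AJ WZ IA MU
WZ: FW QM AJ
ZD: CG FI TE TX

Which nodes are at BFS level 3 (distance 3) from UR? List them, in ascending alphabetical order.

FW, MU, QM, WZ

Level 0: UR
Level 1: QI, TQ, WG, ZD
Level 2: AJ, CG, FI, GO, IA, TE, TT, TX, UL, WO
Level 3: FW, MU, QM, WZ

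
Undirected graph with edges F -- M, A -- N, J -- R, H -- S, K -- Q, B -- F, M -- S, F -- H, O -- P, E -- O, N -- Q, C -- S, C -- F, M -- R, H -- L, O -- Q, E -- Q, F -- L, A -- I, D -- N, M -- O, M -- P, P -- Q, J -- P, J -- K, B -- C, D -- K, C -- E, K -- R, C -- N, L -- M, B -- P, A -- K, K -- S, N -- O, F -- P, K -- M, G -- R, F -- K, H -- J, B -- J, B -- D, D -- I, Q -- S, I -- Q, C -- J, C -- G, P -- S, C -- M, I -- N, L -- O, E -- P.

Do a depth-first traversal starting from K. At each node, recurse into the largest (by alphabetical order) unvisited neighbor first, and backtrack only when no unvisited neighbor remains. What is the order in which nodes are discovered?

Visit K
K → S
S → Q
Q → P
P → O
O → N
N → I
I → D
D → B
B → J
J → R
R → M
M → L
L → H
H → F
F → C
C → G
C → E
I → A

K S Q P O N I D B J R M L H F C G E A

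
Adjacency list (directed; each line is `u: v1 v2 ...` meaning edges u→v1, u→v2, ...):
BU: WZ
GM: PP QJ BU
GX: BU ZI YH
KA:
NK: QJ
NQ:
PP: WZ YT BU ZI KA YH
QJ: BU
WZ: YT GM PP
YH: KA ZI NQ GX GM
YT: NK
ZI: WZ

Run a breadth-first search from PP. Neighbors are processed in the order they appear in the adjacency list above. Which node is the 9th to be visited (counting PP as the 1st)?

NK

Visit PP; enqueue WZ, YT, BU, ZI, KA, YH → queue [WZ, YT, BU, ZI, KA, YH]
Visit WZ; enqueue GM → queue [YT, BU, ZI, KA, YH, GM]
Visit YT; enqueue NK → queue [BU, ZI, KA, YH, GM, NK]
Visit BU → queue [ZI, KA, YH, GM, NK]
Visit ZI → queue [KA, YH, GM, NK]
Visit KA → queue [YH, GM, NK]
Visit YH; enqueue NQ, GX → queue [GM, NK, NQ, GX]
Visit GM; enqueue QJ → queue [NK, NQ, GX, QJ]
Visit NK → queue [NQ, GX, QJ]
Visit NQ → queue [GX, QJ]
Visit GX → queue [QJ]
Visit QJ → queue []

Visit order: PP, WZ, YT, BU, ZI, KA, YH, GM, NK, NQ, GX, QJ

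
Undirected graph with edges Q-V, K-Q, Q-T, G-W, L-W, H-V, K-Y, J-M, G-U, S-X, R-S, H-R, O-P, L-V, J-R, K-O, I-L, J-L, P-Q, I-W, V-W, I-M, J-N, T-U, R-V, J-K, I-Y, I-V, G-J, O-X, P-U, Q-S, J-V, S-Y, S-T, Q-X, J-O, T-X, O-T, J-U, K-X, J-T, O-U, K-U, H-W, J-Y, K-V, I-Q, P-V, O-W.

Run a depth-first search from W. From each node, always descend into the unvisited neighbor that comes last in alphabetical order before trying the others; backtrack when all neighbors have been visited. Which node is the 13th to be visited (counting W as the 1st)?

Visit W
W → V
V → R
R → S
S → Y
Y → K
K → X
X → T
T → U
U → P
P → Q
Q → I
I → M
M → J
J → O
J → N
J → L
J → G
R → H

Visit order: W, V, R, S, Y, K, X, T, U, P, Q, I, M, J, O, N, L, G, H

M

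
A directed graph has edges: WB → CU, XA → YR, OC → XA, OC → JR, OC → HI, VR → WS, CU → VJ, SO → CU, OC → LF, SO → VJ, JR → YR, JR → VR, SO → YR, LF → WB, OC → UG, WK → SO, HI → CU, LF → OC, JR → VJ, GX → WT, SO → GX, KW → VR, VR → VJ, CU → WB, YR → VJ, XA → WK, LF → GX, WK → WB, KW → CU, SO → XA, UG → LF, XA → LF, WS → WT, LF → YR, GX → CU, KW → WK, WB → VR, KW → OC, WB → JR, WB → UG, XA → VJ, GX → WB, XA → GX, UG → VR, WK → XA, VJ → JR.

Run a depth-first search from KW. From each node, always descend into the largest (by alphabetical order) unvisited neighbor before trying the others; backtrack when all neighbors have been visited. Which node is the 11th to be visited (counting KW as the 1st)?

WB

Visit KW
KW → WK
WK → XA
XA → YR
YR → VJ
VJ → JR
JR → VR
VR → WS
WS → WT
XA → LF
LF → WB
WB → UG
WB → CU
LF → OC
OC → HI
LF → GX
WK → SO

Visit order: KW, WK, XA, YR, VJ, JR, VR, WS, WT, LF, WB, UG, CU, OC, HI, GX, SO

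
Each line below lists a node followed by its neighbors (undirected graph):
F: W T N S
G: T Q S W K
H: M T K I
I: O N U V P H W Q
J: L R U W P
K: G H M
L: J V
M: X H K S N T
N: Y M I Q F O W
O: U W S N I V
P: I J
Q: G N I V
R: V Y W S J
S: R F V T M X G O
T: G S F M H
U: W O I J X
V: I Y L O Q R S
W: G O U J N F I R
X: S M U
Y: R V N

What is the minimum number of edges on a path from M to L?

Level 0: M
Level 1: H, K, N, S, T, X
Level 2: F, G, I, O, Q, R, U, V, W, Y
Level 3: J, L, P
L first appears at level 3.

3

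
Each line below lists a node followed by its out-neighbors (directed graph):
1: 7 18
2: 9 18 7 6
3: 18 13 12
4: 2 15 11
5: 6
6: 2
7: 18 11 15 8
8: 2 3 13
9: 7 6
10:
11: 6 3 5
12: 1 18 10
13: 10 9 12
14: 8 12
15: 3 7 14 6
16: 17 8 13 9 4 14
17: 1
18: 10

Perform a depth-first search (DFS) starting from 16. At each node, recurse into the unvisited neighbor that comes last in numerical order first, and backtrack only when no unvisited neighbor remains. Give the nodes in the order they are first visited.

Visit 16
16 → 17
17 → 1
1 → 18
18 → 10
1 → 7
7 → 15
15 → 14
14 → 12
14 → 8
8 → 13
13 → 9
9 → 6
6 → 2
8 → 3
7 → 11
11 → 5
16 → 4

16 → 17 → 1 → 18 → 10 → 7 → 15 → 14 → 12 → 8 → 13 → 9 → 6 → 2 → 3 → 11 → 5 → 4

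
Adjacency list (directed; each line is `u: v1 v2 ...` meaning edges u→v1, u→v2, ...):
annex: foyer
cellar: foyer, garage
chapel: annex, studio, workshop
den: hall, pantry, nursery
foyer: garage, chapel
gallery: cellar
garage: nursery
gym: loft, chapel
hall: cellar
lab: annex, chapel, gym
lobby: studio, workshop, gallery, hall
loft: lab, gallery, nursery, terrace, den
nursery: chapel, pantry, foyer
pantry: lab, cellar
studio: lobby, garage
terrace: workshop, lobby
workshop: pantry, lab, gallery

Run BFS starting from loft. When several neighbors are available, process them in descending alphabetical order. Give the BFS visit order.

Visit loft; enqueue terrace, nursery, lab, gallery, den → queue [terrace, nursery, lab, gallery, den]
Visit terrace; enqueue workshop, lobby → queue [nursery, lab, gallery, den, workshop, lobby]
Visit nursery; enqueue pantry, foyer, chapel → queue [lab, gallery, den, workshop, lobby, pantry, foyer, chapel]
Visit lab; enqueue gym, annex → queue [gallery, den, workshop, lobby, pantry, foyer, chapel, gym, annex]
Visit gallery; enqueue cellar → queue [den, workshop, lobby, pantry, foyer, chapel, gym, annex, cellar]
Visit den; enqueue hall → queue [workshop, lobby, pantry, foyer, chapel, gym, annex, cellar, hall]
Visit workshop → queue [lobby, pantry, foyer, chapel, gym, annex, cellar, hall]
Visit lobby; enqueue studio → queue [pantry, foyer, chapel, gym, annex, cellar, hall, studio]
Visit pantry → queue [foyer, chapel, gym, annex, cellar, hall, studio]
Visit foyer; enqueue garage → queue [chapel, gym, annex, cellar, hall, studio, garage]
Visit chapel → queue [gym, annex, cellar, hall, studio, garage]
Visit gym → queue [annex, cellar, hall, studio, garage]
Visit annex → queue [cellar, hall, studio, garage]
Visit cellar → queue [hall, studio, garage]
Visit hall → queue [studio, garage]
Visit studio → queue [garage]
Visit garage → queue []

loft terrace nursery lab gallery den workshop lobby pantry foyer chapel gym annex cellar hall studio garage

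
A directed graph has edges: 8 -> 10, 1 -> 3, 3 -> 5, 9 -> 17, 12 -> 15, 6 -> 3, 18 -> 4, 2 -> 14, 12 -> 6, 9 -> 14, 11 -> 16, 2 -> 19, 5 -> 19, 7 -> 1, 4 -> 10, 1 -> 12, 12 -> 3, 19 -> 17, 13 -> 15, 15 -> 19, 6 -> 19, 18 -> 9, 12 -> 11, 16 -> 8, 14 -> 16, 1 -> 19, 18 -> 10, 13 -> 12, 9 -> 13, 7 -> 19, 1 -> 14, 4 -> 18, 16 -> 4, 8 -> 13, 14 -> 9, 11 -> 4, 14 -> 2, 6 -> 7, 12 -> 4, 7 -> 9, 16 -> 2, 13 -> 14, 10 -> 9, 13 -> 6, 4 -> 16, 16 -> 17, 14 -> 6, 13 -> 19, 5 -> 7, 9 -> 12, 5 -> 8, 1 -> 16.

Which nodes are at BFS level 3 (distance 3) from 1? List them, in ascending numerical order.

7, 10, 13, 18

Level 0: 1
Level 1: 3, 12, 14, 16, 19
Level 2: 2, 4, 5, 6, 8, 9, 11, 15, 17
Level 3: 7, 10, 13, 18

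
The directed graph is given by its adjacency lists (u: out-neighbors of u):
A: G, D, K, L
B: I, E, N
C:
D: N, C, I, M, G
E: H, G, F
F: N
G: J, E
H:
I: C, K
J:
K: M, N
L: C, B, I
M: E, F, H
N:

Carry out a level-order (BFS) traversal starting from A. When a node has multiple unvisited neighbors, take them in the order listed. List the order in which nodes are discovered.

Visit A; enqueue G, D, K, L → queue [G, D, K, L]
Visit G; enqueue J, E → queue [D, K, L, J, E]
Visit D; enqueue N, C, I, M → queue [K, L, J, E, N, C, I, M]
Visit K → queue [L, J, E, N, C, I, M]
Visit L; enqueue B → queue [J, E, N, C, I, M, B]
Visit J → queue [E, N, C, I, M, B]
Visit E; enqueue H, F → queue [N, C, I, M, B, H, F]
Visit N → queue [C, I, M, B, H, F]
Visit C → queue [I, M, B, H, F]
Visit I → queue [M, B, H, F]
Visit M → queue [B, H, F]
Visit B → queue [H, F]
Visit H → queue [F]
Visit F → queue []

A, G, D, K, L, J, E, N, C, I, M, B, H, F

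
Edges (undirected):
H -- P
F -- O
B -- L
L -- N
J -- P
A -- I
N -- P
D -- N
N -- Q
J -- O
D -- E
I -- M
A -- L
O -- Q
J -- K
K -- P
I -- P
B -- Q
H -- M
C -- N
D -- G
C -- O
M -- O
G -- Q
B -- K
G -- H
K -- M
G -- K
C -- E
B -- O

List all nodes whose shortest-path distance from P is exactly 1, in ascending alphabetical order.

Level 0: P
Level 1: H, I, J, K, N
Level 2: A, B, C, D, G, L, M, O, Q
Level 3: E, F

H, I, J, K, N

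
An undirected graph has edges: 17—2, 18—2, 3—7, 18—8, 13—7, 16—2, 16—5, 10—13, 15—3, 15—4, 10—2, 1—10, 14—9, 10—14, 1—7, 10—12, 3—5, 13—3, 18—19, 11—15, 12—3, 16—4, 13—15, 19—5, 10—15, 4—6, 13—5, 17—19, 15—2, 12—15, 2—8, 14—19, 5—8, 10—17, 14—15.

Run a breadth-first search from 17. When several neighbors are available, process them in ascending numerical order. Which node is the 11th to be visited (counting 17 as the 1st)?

13

Visit 17; enqueue 2, 10, 19 → queue [2, 10, 19]
Visit 2; enqueue 8, 15, 16, 18 → queue [10, 19, 8, 15, 16, 18]
Visit 10; enqueue 1, 12, 13, 14 → queue [19, 8, 15, 16, 18, 1, 12, 13, 14]
Visit 19; enqueue 5 → queue [8, 15, 16, 18, 1, 12, 13, 14, 5]
Visit 8 → queue [15, 16, 18, 1, 12, 13, 14, 5]
Visit 15; enqueue 3, 4, 11 → queue [16, 18, 1, 12, 13, 14, 5, 3, 4, 11]
Visit 16 → queue [18, 1, 12, 13, 14, 5, 3, 4, 11]
Visit 18 → queue [1, 12, 13, 14, 5, 3, 4, 11]
Visit 1; enqueue 7 → queue [12, 13, 14, 5, 3, 4, 11, 7]
Visit 12 → queue [13, 14, 5, 3, 4, 11, 7]
Visit 13 → queue [14, 5, 3, 4, 11, 7]
Visit 14; enqueue 9 → queue [5, 3, 4, 11, 7, 9]
Visit 5 → queue [3, 4, 11, 7, 9]
Visit 3 → queue [4, 11, 7, 9]
Visit 4; enqueue 6 → queue [11, 7, 9, 6]
Visit 11 → queue [7, 9, 6]
Visit 7 → queue [9, 6]
Visit 9 → queue [6]
Visit 6 → queue []

Visit order: 17, 2, 10, 19, 8, 15, 16, 18, 1, 12, 13, 14, 5, 3, 4, 11, 7, 9, 6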